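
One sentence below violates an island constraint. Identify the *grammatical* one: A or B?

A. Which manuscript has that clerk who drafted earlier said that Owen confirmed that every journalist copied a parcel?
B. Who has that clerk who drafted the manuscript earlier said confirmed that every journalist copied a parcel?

B

In A, the wh-phrase is extracted from inside a complex-NP island (relative clause) (introduced by "who"), which blocks movement.
In B, the extraction path crosses only that-complement boundaries, which are transparent.
So B is grammatical.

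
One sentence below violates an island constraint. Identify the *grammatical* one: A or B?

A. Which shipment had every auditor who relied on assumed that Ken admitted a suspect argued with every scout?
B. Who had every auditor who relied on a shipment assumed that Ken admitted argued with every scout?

B

In A, the wh-phrase is extracted from inside a complex-NP island (relative clause) (introduced by "who"), which blocks movement.
In B, the extraction path crosses only that-complement boundaries, which are transparent.
So B is grammatical.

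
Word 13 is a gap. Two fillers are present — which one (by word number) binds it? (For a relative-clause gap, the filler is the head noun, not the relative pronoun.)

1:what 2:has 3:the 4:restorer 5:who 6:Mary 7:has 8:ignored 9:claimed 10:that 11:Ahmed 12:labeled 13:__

The marked gap is the direct object of "labeled".
Its filler is the fronted wh-phrase "what", at word 1.
(The other dependency links word 4 to a gap after word 8.)

1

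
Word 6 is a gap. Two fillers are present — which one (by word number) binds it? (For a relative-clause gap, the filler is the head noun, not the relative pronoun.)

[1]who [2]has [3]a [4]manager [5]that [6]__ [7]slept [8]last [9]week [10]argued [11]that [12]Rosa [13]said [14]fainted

4

The marked gap is inside the relative clause, the subject of "slept".
Its filler is the head noun "manager" (via "that"), at word 4.
(The other dependency links word 1 to a gap after word 13.)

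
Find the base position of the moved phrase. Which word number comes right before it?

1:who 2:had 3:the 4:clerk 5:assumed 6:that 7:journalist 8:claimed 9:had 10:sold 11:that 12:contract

8

The displaced element is "who" (word 1).
It is linked across 2 clause boundaries (Ø → Ø).
It functions as the subject of "sold", so the gap sits immediately after word 8 ("claimed").
Base order: The clerk had assumed that journalist claimed who had sold that contract.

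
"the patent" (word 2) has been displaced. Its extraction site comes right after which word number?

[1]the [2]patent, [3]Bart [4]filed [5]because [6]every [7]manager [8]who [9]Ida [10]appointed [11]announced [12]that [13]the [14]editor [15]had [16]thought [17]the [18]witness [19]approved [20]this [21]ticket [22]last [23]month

The displaced element is "the patent" (word 2).
It functions as the direct object of "filed", so the gap sits immediately after word 4 ("filed").
Base order: Bart filed the patent because every manager who Ida appointed announced that the editor had thought the witness approved this ticket last month.

4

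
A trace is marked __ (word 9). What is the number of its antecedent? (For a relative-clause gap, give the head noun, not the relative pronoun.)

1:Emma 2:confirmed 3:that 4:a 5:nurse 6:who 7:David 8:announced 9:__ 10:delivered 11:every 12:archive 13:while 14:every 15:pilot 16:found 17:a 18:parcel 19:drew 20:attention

5

The gap at 9 is the subject of "delivered", inside a relative clause.
The relative pronoun is "who" (word 6); it is bound by the head noun immediately before it.
Its filler is the head noun "nurse", at word 5.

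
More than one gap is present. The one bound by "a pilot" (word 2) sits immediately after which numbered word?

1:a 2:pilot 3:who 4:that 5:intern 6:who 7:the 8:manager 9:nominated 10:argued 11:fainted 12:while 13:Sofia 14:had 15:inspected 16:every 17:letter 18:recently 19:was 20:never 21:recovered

The displaced element is "a pilot" (word 2).
It is linked across 1 clause boundary (Ø).
It functions as the subject of "fainted", so the gap sits immediately after word 10 ("argued").
Base order: That intern who the manager nominated argued that a pilot fainted while Sofia had inspected every letter recently.

10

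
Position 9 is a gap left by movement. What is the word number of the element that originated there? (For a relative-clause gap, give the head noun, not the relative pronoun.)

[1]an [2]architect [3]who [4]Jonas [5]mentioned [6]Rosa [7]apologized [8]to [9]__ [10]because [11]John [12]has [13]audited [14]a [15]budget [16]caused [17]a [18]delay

2

The gap at 9 is the prepositional object of "apologized", inside a relative clause.
The relative pronoun is "who" (word 3); it is bound by the head noun immediately before it.
Its filler is the head noun "architect", at word 2.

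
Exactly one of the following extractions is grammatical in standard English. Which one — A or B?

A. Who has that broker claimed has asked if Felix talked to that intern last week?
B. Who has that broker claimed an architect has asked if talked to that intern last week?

A

In B, the wh-phrase is extracted from inside a wh-island (introduced by "if"), which blocks movement.
In A, the extraction path crosses only that-complement boundaries, which are transparent.
So A is grammatical.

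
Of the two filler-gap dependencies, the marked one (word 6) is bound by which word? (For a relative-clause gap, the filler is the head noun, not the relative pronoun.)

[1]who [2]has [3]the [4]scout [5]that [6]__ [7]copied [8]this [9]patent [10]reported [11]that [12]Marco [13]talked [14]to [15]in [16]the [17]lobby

4

The marked gap is inside the relative clause, the subject of "copied".
Its filler is the head noun "scout" (via "that"), at word 4.
(The other dependency links word 1 to a gap after word 14.)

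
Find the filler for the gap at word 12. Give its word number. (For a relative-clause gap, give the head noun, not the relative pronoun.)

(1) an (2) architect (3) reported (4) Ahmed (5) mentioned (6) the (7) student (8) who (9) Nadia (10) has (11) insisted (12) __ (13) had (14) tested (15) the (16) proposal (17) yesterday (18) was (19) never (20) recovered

7

The gap at 12 is the subject of "tested", inside a relative clause.
The relative pronoun is "who" (word 8); it is bound by the head noun immediately before it.
Its filler is the head noun "student", at word 7.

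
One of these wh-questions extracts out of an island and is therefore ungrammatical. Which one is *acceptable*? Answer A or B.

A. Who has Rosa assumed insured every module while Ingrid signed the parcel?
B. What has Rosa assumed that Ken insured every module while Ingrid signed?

A

In B, the wh-phrase is extracted from inside an adjunct island (introduced by "while"), which blocks movement.
In A, the extraction path crosses only that-complement boundaries, which are transparent.
So A is grammatical.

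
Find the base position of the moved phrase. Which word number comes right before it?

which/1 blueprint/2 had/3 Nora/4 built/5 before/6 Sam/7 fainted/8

The displaced element is "which blueprint" (word 2).
It functions as the direct object of "built", so the gap sits immediately after word 5 ("built").
Base order: Nora had built which blueprint before Sam fainted.

5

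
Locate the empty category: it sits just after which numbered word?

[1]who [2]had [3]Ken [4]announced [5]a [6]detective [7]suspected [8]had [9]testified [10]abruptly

The displaced element is "who" (word 1).
It is linked across 2 clause boundaries (Ø → Ø).
It functions as the subject of "testified", so the gap sits immediately after word 7 ("suspected").
Base order: Ken had announced a detective suspected who had testified abruptly.

7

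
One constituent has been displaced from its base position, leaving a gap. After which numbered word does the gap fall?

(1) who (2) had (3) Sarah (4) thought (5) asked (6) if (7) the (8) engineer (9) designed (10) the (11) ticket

4

The displaced element is "who" (word 1).
It is linked across 1 clause boundary (Ø).
It functions as the subject of "asked", so the gap sits immediately after word 4 ("thought").
Base order: Sarah had thought that who asked if the engineer designed the ticket.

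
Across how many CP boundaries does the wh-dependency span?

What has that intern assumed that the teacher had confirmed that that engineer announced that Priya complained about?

3

"what" is extracted from the PP object of "complained".
Boundaries crossed, outermost first: [that], [that], [that] — 3 in total.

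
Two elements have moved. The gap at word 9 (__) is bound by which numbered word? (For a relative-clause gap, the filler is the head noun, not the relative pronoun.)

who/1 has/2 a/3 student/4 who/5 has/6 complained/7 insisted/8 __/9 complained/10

1

The marked gap is the subject of "complained".
Its filler is the fronted wh-phrase "who", at word 1.
(The other dependency links word 4 to a gap after word 5.)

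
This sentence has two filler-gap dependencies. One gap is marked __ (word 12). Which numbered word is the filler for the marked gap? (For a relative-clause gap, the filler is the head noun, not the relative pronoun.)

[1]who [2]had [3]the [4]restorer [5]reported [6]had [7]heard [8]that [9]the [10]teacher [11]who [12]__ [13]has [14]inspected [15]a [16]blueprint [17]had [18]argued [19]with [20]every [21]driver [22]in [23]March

10

The marked gap is inside the relative clause, the subject of "inspected".
Its filler is the head noun "teacher" (via "who"), at word 10.
(The other dependency links word 1 to a gap after word 5.)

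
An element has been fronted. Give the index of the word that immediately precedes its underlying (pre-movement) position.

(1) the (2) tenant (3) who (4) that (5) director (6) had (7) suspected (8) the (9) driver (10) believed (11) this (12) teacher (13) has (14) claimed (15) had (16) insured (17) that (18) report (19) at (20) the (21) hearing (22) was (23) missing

The displaced element is "the tenant" (word 2).
It is linked across 3 clause boundaries (Ø → Ø → Ø).
It functions as the subject of "insured", so the gap sits immediately after word 14 ("claimed").
Base order: That director had suspected the driver believed this teacher has claimed that the tenant had insured that report at the hearing.

14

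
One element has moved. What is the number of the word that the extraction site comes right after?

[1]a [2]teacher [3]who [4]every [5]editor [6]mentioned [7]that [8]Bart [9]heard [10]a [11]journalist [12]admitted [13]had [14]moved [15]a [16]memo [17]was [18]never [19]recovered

12

The displaced element is "a teacher" (word 2).
It is linked across 3 clause boundaries (that → Ø → Ø).
It functions as the subject of "moved", so the gap sits immediately after word 12 ("admitted").
Base order: Every editor mentioned that Bart heard a journalist admitted that a teacher had moved a memo.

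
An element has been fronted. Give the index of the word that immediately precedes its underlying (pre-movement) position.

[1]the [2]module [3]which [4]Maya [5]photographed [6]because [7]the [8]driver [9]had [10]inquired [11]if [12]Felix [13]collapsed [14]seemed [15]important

The displaced element is "the module" (word 2).
It functions as the direct object of "photographed", so the gap sits immediately after word 5 ("photographed").
Base order: Maya photographed the module because the driver had inquired if Felix collapsed.

5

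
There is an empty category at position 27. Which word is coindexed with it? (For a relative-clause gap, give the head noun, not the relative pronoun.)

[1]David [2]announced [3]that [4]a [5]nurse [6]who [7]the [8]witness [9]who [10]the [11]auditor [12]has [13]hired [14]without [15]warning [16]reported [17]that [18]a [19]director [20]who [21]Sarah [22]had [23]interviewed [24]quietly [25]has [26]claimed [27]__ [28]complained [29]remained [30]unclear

The gap at 27 is the subject of "complained", inside a relative clause.
The relative pronoun is "who" (word 6); it is bound by the head noun immediately before it.
Its filler is the head noun "nurse", at word 5.

5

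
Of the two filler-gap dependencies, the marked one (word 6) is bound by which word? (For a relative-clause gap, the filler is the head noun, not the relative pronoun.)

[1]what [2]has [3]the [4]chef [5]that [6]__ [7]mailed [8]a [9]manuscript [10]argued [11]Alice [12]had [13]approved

4

The marked gap is inside the relative clause, the subject of "mailed".
Its filler is the head noun "chef" (via "that"), at word 4.
(The other dependency links word 1 to a gap after word 13.)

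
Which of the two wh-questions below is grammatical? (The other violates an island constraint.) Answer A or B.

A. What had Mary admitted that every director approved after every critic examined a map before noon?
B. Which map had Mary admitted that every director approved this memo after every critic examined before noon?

In B, the wh-phrase is extracted from inside an adjunct island (introduced by "after"), which blocks movement.
In A, the extraction path crosses only that-complement boundaries, which are transparent.
So A is grammatical.

A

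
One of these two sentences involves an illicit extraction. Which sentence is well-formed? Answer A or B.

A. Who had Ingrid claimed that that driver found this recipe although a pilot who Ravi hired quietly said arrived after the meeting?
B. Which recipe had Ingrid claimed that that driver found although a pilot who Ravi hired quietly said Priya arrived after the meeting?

In A, the wh-phrase is extracted from inside an adjunct island (introduced by "although"), which blocks movement.
In B, the extraction path crosses only that-complement boundaries, which are transparent.
So B is grammatical.

B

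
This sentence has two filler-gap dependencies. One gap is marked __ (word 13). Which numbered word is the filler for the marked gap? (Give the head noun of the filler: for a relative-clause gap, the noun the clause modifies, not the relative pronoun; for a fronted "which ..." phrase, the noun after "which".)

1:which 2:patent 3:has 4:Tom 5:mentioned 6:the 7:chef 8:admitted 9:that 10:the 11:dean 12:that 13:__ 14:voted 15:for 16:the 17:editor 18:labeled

11

The marked gap is inside the relative clause, the subject of "voted".
Its filler is the head noun "dean" (via "that"), at word 11.
(The other dependency links word 2 to a gap after word 18.)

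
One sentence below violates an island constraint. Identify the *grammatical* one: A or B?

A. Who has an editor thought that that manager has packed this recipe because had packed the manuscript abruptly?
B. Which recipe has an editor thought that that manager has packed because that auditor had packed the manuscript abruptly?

In A, the wh-phrase is extracted from inside an adjunct island (introduced by "because"), which blocks movement.
In B, the extraction path crosses only that-complement boundaries, which are transparent.
So B is grammatical.

B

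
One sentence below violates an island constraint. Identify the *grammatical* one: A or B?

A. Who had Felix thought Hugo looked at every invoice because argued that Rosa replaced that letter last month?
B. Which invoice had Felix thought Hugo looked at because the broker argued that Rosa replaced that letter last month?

B

In A, the wh-phrase is extracted from inside an adjunct island (introduced by "because"), which blocks movement.
In B, the extraction path crosses only that-complement boundaries, which are transparent.
So B is grammatical.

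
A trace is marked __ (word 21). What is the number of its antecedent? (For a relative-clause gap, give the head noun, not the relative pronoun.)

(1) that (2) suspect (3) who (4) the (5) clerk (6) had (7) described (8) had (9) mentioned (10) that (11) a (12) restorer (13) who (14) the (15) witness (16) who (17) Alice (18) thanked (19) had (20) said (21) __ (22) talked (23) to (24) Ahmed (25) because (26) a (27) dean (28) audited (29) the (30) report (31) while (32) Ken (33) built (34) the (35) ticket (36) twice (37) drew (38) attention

12

The gap at 21 is the subject of "talked", inside a relative clause.
The relative pronoun is "who" (word 13); it is bound by the head noun immediately before it.
Its filler is the head noun "restorer", at word 12.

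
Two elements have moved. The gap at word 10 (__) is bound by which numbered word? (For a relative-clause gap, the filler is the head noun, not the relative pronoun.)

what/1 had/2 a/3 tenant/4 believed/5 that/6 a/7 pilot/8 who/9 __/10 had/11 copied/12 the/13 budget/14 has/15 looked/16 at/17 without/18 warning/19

8

The marked gap is inside the relative clause, the subject of "copied".
Its filler is the head noun "pilot" (via "who"), at word 8.
(The other dependency links word 1 to a gap after word 17.)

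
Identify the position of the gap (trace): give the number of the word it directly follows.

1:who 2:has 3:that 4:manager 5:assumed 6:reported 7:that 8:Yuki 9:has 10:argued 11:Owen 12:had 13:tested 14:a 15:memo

5

The displaced element is "who" (word 1).
It is linked across 1 clause boundary (Ø).
It functions as the subject of "reported", so the gap sits immediately after word 5 ("assumed").
Base order: That manager has assumed who reported that Yuki has argued Owen had tested a memo.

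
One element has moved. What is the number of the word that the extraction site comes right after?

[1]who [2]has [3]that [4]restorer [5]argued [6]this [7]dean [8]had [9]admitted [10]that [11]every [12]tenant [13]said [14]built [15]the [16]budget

The displaced element is "who" (word 1).
It is linked across 3 clause boundaries (Ø → that → Ø).
It functions as the subject of "built", so the gap sits immediately after word 13 ("said").
Base order: That restorer has argued this dean had admitted that every tenant said who built the budget.

13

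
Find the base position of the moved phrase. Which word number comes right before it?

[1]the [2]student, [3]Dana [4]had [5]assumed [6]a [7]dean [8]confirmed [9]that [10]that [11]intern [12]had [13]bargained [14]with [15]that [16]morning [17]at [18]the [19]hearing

14

The displaced element is "the student" (word 2).
It is linked across 2 clause boundaries (Ø → that).
It functions as the object of the preposition "with" of "bargained", so the gap sits immediately after word 14 ("with").
Base order: Dana had assumed a dean confirmed that that intern had bargained with the student that morning at the hearing.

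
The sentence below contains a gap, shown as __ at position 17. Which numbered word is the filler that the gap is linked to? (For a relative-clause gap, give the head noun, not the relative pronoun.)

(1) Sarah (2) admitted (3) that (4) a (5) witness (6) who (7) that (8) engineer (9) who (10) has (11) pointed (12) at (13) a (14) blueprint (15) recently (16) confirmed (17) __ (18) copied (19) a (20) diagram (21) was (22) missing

5

The gap at 17 is the subject of "copied", inside a relative clause.
The relative pronoun is "who" (word 6); it is bound by the head noun immediately before it.
Its filler is the head noun "witness", at word 5.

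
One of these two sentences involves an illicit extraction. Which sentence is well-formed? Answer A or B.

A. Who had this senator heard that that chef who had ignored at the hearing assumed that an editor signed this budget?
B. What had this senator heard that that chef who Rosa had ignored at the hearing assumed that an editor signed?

B

In A, the wh-phrase is extracted from inside a complex-NP island (relative clause) (introduced by "who"), which blocks movement.
In B, the extraction path crosses only that-complement boundaries, which are transparent.
So B is grammatical.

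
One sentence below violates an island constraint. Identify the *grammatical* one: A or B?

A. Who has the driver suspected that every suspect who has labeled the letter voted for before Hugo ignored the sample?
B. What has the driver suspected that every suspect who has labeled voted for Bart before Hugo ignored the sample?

In B, the wh-phrase is extracted from inside a complex-NP island (relative clause) (introduced by "who"), which blocks movement.
In A, the extraction path crosses only that-complement boundaries, which are transparent.
So A is grammatical.

A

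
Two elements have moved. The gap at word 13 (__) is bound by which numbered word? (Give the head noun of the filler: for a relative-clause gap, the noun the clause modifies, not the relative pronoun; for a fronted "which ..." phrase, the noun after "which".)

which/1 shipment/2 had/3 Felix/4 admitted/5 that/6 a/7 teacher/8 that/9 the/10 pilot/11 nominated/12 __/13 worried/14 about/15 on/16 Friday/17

The marked gap is inside the relative clause, the direct object of "nominated".
Its filler is the head noun "teacher" (via "that"), at word 8.
(The other dependency links word 2 to a gap after word 15.)

8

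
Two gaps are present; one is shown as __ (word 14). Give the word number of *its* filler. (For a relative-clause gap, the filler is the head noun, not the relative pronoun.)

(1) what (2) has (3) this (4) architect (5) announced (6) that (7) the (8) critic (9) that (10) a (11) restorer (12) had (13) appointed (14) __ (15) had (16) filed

8

The marked gap is inside the relative clause, the direct object of "appointed".
Its filler is the head noun "critic" (via "that"), at word 8.
(The other dependency links word 1 to a gap after word 16.)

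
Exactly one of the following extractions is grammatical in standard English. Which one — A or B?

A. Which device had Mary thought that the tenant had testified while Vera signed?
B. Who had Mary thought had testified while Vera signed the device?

In A, the wh-phrase is extracted from inside an adjunct island (introduced by "while"), which blocks movement.
In B, the extraction path crosses only that-complement boundaries, which are transparent.
So B is grammatical.

B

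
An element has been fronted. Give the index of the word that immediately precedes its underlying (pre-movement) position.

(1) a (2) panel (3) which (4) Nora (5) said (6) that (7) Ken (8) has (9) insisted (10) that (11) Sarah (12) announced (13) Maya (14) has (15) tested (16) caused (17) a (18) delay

15

The displaced element is "a panel" (word 2).
It is linked across 3 clause boundaries (that → that → Ø).
It functions as the direct object of "tested", so the gap sits immediately after word 15 ("tested").
Base order: Nora said that Ken has insisted that Sarah announced Maya has tested a panel.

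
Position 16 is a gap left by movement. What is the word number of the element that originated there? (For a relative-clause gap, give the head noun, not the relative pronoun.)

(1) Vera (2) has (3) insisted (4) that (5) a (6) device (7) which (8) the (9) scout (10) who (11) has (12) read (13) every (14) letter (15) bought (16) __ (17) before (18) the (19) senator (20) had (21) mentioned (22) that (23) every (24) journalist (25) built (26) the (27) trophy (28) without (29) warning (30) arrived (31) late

6

The gap at 16 is the object of "bought", inside a relative clause.
The relative pronoun is "which" (word 7); it is bound by the head noun immediately before it.
Its filler is the head noun "device", at word 6.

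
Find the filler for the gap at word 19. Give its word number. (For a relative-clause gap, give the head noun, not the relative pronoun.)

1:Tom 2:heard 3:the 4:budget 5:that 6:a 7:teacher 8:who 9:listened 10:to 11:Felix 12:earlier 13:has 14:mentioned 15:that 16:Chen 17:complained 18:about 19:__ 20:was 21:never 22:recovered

The gap at 19 is the prepositional object of "complained", inside a relative clause.
The relative pronoun is "that" (word 5); it is bound by the head noun immediately before it.
Its filler is the head noun "budget", at word 4.

4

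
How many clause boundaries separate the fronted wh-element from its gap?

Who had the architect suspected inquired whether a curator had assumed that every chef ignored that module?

"who" is extracted from the subject of "inquired".
Boundaries crossed, outermost first: [Ø] — 1 in total.

1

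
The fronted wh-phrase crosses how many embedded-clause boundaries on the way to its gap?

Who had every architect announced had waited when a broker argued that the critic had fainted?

"who" is extracted from the subject of "waited".
Boundaries crossed, outermost first: [Ø] — 1 in total.

1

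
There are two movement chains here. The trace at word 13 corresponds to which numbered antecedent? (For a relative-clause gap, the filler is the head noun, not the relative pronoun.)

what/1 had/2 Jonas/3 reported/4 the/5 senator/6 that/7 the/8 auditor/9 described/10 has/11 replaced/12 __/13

1

The marked gap is the direct object of "replaced".
Its filler is the fronted wh-phrase "what", at word 1.
(The other dependency links word 6 to a gap after word 10.)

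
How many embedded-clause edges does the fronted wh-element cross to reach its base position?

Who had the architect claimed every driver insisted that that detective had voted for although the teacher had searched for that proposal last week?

"who" is extracted from the PP object of "voted".
Boundaries crossed, outermost first: [Ø], [that] — 2 in total.

2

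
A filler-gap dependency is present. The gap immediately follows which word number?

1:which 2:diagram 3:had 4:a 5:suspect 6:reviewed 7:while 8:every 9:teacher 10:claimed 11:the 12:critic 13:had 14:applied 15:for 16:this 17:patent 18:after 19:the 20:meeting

6

The displaced element is "which diagram" (word 2).
It functions as the direct object of "reviewed", so the gap sits immediately after word 6 ("reviewed").
Base order: A suspect had reviewed which diagram while every teacher claimed the critic had applied for this patent after the meeting.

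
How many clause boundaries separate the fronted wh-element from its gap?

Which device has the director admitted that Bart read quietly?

1

"which device" is extracted from the object of "read".
Boundaries crossed, outermost first: [that] — 1 in total.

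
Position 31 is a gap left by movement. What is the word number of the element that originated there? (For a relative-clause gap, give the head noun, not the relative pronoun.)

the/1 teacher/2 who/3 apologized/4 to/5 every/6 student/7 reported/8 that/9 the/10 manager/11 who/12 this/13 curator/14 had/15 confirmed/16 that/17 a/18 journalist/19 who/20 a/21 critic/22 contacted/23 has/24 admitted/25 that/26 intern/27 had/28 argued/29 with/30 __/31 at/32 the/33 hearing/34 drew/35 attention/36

The gap at 31 is the prepositional object of "argued", inside a relative clause.
The relative pronoun is "who" (word 12); it is bound by the head noun immediately before it.
Its filler is the head noun "manager", at word 11.

11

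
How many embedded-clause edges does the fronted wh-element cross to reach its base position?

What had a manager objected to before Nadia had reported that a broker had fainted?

"what" originates inside the matrix clause — no clause boundary is crossed.

0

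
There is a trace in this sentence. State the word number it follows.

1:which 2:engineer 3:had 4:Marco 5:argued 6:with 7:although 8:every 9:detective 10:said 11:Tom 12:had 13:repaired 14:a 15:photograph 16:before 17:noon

6

The displaced element is "which engineer" (word 2).
It functions as the object of the preposition "with" of "argued", so the gap sits immediately after word 6 ("with").
Base order: Marco had argued with which engineer although every detective said Tom had repaired a photograph before noon.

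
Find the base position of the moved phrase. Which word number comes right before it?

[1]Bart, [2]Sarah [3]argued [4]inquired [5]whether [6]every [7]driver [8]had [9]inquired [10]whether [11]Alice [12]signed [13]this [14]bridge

The displaced element is "Bart" (word 1).
It is linked across 1 clause boundary (Ø).
It functions as the subject of "inquired", so the gap sits immediately after word 3 ("argued").
Base order: Sarah argued Bart inquired whether every driver had inquired whether Alice signed this bridge.

3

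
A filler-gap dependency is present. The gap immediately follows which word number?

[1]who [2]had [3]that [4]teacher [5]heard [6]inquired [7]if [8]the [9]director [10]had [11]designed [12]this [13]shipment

The displaced element is "who" (word 1).
It is linked across 1 clause boundary (Ø).
It functions as the subject of "inquired", so the gap sits immediately after word 5 ("heard").
Base order: That teacher had heard who inquired if the director had designed this shipment.

5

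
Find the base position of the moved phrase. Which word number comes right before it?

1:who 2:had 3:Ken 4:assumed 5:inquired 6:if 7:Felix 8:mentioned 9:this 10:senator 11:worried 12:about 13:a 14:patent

4

The displaced element is "who" (word 1).
It is linked across 1 clause boundary (Ø).
It functions as the subject of "inquired", so the gap sits immediately after word 4 ("assumed").
Base order: Ken had assumed that who inquired if Felix mentioned this senator worried about a patent.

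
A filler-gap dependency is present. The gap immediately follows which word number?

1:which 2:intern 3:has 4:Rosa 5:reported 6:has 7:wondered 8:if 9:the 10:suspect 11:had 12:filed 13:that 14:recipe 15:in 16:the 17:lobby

5

The displaced element is "which intern" (word 2).
It is linked across 1 clause boundary (Ø).
It functions as the subject of "wondered", so the gap sits immediately after word 5 ("reported").
Base order: Rosa has reported that which intern has wondered if the suspect had filed that recipe in the lobby.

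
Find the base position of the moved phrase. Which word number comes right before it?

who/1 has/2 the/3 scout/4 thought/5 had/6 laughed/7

5

The displaced element is "who" (word 1).
It is linked across 1 clause boundary (Ø).
It functions as the subject of "laughed", so the gap sits immediately after word 5 ("thought").
Base order: The scout has thought that who had laughed.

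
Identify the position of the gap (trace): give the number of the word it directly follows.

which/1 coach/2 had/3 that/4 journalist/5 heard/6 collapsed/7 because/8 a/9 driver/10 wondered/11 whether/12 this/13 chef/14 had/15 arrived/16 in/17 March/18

6

The displaced element is "which coach" (word 2).
It is linked across 1 clause boundary (Ø).
It functions as the subject of "collapsed", so the gap sits immediately after word 6 ("heard").
Base order: That journalist had heard that which coach collapsed because a driver wondered whether this chef had arrived in March.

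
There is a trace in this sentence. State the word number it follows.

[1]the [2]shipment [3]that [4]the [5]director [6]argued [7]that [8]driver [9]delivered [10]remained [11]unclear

9

The displaced element is "the shipment" (word 2).
It is linked across 1 clause boundary (Ø).
It functions as the direct object of "delivered", so the gap sits immediately after word 9 ("delivered").
Base order: The director argued that driver delivered the shipment.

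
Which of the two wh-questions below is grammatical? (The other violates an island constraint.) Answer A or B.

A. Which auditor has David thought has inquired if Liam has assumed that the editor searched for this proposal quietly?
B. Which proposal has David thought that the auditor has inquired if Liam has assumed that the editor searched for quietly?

A

In B, the wh-phrase is extracted from inside a wh-island (introduced by "if"), which blocks movement.
In A, the extraction path crosses only that-complement boundaries, which are transparent.
So A is grammatical.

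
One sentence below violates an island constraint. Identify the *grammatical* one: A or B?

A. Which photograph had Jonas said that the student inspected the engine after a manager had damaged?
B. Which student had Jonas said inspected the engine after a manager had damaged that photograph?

B

In A, the wh-phrase is extracted from inside an adjunct island (introduced by "after"), which blocks movement.
In B, the extraction path crosses only that-complement boundaries, which are transparent.
So B is grammatical.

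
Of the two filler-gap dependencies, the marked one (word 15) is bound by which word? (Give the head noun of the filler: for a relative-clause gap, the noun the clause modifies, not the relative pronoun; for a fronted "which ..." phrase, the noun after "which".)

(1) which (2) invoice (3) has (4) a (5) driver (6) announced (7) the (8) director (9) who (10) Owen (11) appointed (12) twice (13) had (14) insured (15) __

2

The marked gap is the direct object of "insured".
Its filler is the fronted wh-phrase "which invoice", at word 2.
(The other dependency links word 8 to a gap after word 11.)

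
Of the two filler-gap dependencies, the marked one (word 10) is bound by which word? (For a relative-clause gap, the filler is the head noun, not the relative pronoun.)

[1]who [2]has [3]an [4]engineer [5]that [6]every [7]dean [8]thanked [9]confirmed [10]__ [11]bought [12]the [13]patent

1

The marked gap is the subject of "bought".
Its filler is the fronted wh-phrase "who", at word 1.
(The other dependency links word 4 to a gap after word 8.)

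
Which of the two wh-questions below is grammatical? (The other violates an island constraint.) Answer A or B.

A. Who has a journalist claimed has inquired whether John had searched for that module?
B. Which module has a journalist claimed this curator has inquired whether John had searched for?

A

In B, the wh-phrase is extracted from inside a wh-island (introduced by "whether"), which blocks movement.
In A, the extraction path crosses only that-complement boundaries, which are transparent.
So A is grammatical.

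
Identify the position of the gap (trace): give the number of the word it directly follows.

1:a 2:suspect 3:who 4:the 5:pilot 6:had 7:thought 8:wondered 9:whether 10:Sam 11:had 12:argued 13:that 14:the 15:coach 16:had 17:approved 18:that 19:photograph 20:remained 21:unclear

The displaced element is "a suspect" (word 2).
It is linked across 1 clause boundary (Ø).
It functions as the subject of "wondered", so the gap sits immediately after word 7 ("thought").
Base order: The pilot had thought that a suspect wondered whether Sam had argued that the coach had approved that photograph.

7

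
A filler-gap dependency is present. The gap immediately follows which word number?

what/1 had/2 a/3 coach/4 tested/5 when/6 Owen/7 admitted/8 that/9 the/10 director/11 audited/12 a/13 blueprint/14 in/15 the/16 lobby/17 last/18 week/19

The displaced element is "what" (word 1).
It functions as the direct object of "tested", so the gap sits immediately after word 5 ("tested").
Base order: A coach had tested what when Owen admitted that the director audited a blueprint in the lobby last week.

5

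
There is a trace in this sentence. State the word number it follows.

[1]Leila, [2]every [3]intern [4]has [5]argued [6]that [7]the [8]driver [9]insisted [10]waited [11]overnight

9

The displaced element is "Leila" (word 1).
It is linked across 2 clause boundaries (that → Ø).
It functions as the subject of "waited", so the gap sits immediately after word 9 ("insisted").
Base order: Every intern has argued that the driver insisted that Leila waited overnight.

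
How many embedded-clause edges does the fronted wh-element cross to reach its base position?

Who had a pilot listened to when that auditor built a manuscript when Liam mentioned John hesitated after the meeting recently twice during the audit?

0

"who" originates inside the matrix clause — no clause boundary is crossed.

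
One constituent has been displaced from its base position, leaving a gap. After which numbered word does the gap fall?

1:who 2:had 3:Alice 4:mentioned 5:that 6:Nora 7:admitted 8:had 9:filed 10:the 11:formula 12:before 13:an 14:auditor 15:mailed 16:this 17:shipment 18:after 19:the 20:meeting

7

The displaced element is "who" (word 1).
It is linked across 2 clause boundaries (that → Ø).
It functions as the subject of "filed", so the gap sits immediately after word 7 ("admitted").
Base order: Alice had mentioned that Nora admitted who had filed the formula before an auditor mailed this shipment after the meeting.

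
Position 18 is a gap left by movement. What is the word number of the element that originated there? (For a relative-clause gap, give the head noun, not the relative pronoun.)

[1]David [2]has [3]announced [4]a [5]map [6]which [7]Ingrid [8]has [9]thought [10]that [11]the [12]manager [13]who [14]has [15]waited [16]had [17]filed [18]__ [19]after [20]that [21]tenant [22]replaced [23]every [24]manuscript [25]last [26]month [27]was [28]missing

5

The gap at 18 is the object of "filed", inside a relative clause.
The relative pronoun is "which" (word 6); it is bound by the head noun immediately before it.
Its filler is the head noun "map", at word 5.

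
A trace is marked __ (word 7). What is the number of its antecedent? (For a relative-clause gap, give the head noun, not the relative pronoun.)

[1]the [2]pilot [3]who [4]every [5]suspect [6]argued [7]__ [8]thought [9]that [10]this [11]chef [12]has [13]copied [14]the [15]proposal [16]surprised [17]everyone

2

The gap at 7 is the subject of "thought", inside a relative clause.
The relative pronoun is "who" (word 3); it is bound by the head noun immediately before it.
Its filler is the head noun "pilot", at word 2.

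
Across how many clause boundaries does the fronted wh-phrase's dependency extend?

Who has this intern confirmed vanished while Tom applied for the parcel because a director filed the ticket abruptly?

"who" is extracted from the subject of "vanished".
Boundaries crossed, outermost first: [Ø] — 1 in total.

1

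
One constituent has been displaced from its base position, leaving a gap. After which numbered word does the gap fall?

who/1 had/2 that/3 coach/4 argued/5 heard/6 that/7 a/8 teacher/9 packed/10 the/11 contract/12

The displaced element is "who" (word 1).
It is linked across 1 clause boundary (Ø).
It functions as the subject of "heard", so the gap sits immediately after word 5 ("argued").
Base order: That coach had argued that who heard that a teacher packed the contract.

5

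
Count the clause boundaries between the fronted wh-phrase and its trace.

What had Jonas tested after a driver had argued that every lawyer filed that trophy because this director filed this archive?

"what" originates inside the matrix clause — no clause boundary is crossed.

0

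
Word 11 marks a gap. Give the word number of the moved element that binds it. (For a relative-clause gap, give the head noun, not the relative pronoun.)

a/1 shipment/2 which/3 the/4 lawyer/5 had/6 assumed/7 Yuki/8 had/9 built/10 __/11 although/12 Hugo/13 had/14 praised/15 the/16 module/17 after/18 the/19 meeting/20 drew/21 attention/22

The gap at 11 is the object of "built", inside a relative clause.
The relative pronoun is "which" (word 3); it is bound by the head noun immediately before it.
Its filler is the head noun "shipment", at word 2.

2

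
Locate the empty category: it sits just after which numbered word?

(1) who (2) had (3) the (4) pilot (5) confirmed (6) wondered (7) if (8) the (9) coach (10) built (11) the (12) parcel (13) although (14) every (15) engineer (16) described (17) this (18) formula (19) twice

The displaced element is "who" (word 1).
It is linked across 1 clause boundary (Ø).
It functions as the subject of "wondered", so the gap sits immediately after word 5 ("confirmed").
Base order: The pilot had confirmed that who wondered if the coach built the parcel although every engineer described this formula twice.

5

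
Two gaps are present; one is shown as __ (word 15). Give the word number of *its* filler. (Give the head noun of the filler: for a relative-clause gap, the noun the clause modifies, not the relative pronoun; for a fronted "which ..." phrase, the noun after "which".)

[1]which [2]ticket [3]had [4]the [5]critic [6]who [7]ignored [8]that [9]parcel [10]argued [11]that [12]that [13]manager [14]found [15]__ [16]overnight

2

The marked gap is the direct object of "found".
Its filler is the fronted wh-phrase "which ticket", at word 2.
(The other dependency links word 5 to a gap after word 6.)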